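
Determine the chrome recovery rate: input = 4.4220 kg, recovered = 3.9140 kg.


Formula: Recovery = recovered / input * 100
Substituting: Recovery = 3.9140 / 4.4220 * 100
Result: 88.5120 %


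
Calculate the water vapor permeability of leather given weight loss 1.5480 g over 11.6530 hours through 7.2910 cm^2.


Formula: WVP = loss / (area * time)
Substituting: WVP = 1.5480 / (7.2910 * 11.6530)
Result: 0.0182199 g/(cm^2*hr)


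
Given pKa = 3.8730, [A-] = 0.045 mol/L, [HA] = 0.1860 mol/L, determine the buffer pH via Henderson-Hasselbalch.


ratio = [A-] / [HA] = 0.045 / 0.1860 = 0.2419
log10(ratio) = -0.6163
pH = pKa + log10(ratio) = 3.8730 - 0.6163 = 3.2567


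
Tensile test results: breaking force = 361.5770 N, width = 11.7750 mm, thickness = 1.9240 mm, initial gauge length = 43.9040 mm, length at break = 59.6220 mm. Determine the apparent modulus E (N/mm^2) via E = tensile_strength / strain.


TS = F / (w * t) = 361.5770 / (11.7750 * 1.9240) = 15.9601 N/mm^2
strain = (Lf - L0) / L0 = (59.6220 - 43.9040) / 43.9040 = 0.3580
E = TS / strain = 15.9601 / 0.3580 = 44.5802 N/mm^2


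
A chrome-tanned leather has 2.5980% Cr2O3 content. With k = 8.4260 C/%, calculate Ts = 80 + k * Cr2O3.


Formula: Ts = 80 + k * Cr2O3
Substituting: Ts = 80 + 8.4260 * 2.5980
Result: 101.8907 C


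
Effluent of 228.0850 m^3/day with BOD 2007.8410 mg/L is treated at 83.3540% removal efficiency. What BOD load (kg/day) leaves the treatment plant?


Load_in = volume * conc / 1000 = 228.0850 * 2007.8410 / 1000 = 457.9584 kg/day
Removed = Load_in * eff / 100 = 457.9584 * 83.3540 / 100 = 381.7267 kg/day
Load_out = Load_in - Removed = 457.9584 - 381.7267 = 76.2318 kg/day


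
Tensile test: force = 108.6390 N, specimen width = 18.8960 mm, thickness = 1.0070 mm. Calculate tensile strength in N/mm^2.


Formula: TS = force / (width * thickness)
Substituting: TS = 108.6390 / (18.8960 * 1.0070)
Result: 5.7093 N/mm^2


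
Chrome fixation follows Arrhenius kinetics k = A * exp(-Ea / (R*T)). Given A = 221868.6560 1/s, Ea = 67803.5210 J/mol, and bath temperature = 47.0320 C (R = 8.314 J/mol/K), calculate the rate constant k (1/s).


T_K = T_C + 273.15 = 47.0320 + 273.15 = 320.1820 K
exponent = -Ea / (R * T_K) = -67803.5210 / (8.314 * 320.1820) = -25.4710
k = A * exp(exponent) = 221868.6560 * exp(-25.4710) = 1.9240e-06 1/s


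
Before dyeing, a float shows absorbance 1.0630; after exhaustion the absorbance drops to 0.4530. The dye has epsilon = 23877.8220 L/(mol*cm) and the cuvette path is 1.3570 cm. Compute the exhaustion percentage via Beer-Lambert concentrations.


c_initial = A_i / (epsilon * l) = 1.0630 / (23877.8220 * 1.3570) = 3.2806e-05 mol/L
c_final = A_f / (epsilon * l) = 0.4530 / (23877.8220 * 1.3570) = 1.3981e-05 mol/L
Exhaustion = (c_initial - c_final) / c_initial * 100 = (3.2806e-05 - 1.3981e-05) / 3.2806e-05 * 100 = 57.3848 %


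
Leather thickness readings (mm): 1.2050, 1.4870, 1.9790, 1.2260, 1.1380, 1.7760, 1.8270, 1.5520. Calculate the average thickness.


Formula: Average = sum / n
Substituting: Average = 12.1900 / 8
Result: 1.5237 mm


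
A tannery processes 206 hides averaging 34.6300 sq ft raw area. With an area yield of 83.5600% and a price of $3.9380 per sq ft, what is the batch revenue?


Raw_total = N * avg_area = 206 * 34.6300 = 7133.7800 sq ft
Finished = Raw_total * yield / 100 = 7133.7800 * 83.5600 / 100 = 5960.9866 sq ft
Value = Finished * price = 5960.9866 * 3.9380 = 23474.3651 $


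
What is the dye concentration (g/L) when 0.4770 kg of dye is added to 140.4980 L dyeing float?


Formula: Conc = dye_mass(kg) / volume(L) * 1000
Substituting: Conc = 0.4770 / 140.4980 * 1000
Result: 3.3951 g/L


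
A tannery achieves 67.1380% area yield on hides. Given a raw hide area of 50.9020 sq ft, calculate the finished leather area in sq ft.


Formula: finished = raw * yield / 100
Substituting: finished = 50.9020 * 67.1380 / 100
Result: 34.1746 sq ft


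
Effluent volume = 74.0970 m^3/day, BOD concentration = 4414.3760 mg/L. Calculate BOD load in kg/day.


Formula: BOD_load = volume * conc / 1000
Substituting: BOD_load = 74.0970 * 4414.3760 / 1000
Result: 327.0920 kg/day


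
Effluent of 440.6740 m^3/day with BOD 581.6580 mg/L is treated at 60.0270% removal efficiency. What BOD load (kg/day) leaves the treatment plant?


Load_in = volume * conc / 1000 = 440.6740 * 581.6580 / 1000 = 256.3216 kg/day
Removed = Load_in * eff / 100 = 256.3216 * 60.0270 / 100 = 153.8621 kg/day
Load_out = Load_in - Removed = 256.3216 - 153.8621 = 102.4594 kg/day


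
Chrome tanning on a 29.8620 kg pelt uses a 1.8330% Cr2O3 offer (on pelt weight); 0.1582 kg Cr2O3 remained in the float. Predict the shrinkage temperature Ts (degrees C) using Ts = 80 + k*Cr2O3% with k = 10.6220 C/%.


Offered = pelt * offer_pct / 100 = 29.8620 * 1.8330 / 100 = 0.5474 kg
Uptake = offered - residual = 0.5474 - 0.1582 = 0.3892 kg
Cr2O3% on pelt = uptake / pelt * 100 = 0.3892 / 29.8620 * 100 = 1.3032 %
Ts = 80 + k * Cr2O3% = 80 + 10.6220 * 1.3032 = 93.8429 C


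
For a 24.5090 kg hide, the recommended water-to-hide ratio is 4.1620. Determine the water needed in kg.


Formula: Water = hide_weight * ratio
Substituting: Water = 24.5090 * 4.1620
Result: 102.0065 kg


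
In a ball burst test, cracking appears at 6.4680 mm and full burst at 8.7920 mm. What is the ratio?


Formula: Ratio = crack / burst
Substituting: Ratio = 6.4680 / 8.7920
Result: 0.7357


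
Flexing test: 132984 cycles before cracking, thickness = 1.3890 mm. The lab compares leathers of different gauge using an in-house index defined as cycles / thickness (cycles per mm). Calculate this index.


Formula: Index = cycles / thickness
Substituting: Index = 132984 / 1.3890
Result: 95740.8207 cycles/mm


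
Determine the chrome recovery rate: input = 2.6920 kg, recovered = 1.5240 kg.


Formula: Recovery = recovered / input * 100
Substituting: Recovery = 1.5240 / 2.6920 * 100
Result: 56.6122 %


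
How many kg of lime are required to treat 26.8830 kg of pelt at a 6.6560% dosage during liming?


Formula: Lime = substrate * pct / 100
Substituting: Lime = 26.8830 * 6.6560 / 100
Result: 1.7893 kg


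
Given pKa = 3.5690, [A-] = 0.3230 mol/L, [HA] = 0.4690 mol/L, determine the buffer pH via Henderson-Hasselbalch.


ratio = [A-] / [HA] = 0.3230 / 0.4690 = 0.6887
log10(ratio) = -0.1620
pH = pKa + log10(ratio) = 3.5690 - 0.1620 = 3.4070


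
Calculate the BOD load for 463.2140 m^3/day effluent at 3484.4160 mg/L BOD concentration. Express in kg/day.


Formula: BOD_load = volume * conc / 1000
Substituting: BOD_load = 463.2140 * 3484.4160 / 1000
Result: 1614.0303 kg/day


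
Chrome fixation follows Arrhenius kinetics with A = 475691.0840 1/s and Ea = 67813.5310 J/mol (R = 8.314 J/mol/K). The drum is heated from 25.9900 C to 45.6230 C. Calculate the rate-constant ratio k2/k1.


T1 = 25.9900 + 273.15 = 299.1400 K; T2 = 45.6230 + 273.15 = 318.7730 K
k1 = A * exp(-Ea/(R*T1)) = 475691.0840 * exp(-67813.5310/(8.314*299.1400)) = 6.8481e-07 1/s
k2 = A * exp(-Ea/(R*T2)) = 475691.0840 * exp(-67813.5310/(8.314*318.7730)) = 3.6719e-06 1/s
k2/k1 = 3.6719e-06 / 6.8481e-07 = 5.3620


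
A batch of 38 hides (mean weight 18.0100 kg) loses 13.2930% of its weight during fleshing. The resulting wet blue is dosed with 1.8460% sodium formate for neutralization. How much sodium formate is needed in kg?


Total_raw = N * avg_wt = 38 * 18.0100 = 684.3800 kg
Substrate = Total_raw * (1 - loss/100) = 684.3800 * (1 - 13.2930/100) = 593.4054 kg
Neutralizer = Substrate * pct / 100 = 593.4054 * 1.8460 / 100 = 10.9543 kg


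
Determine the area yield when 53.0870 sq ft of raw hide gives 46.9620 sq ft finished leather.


Formula: Yield = finished / raw * 100
Substituting: Yield = 46.9620 / 53.0870 * 100
Result: 88.4623 %


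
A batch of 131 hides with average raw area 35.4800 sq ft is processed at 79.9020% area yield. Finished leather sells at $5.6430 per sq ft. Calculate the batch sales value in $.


Raw_total = N * avg_area = 131 * 35.4800 = 4647.8800 sq ft
Finished = Raw_total * yield / 100 = 4647.8800 * 79.9020 / 100 = 3713.7491 sq ft
Value = Finished * price = 3713.7491 * 5.6430 = 20956.6860 $


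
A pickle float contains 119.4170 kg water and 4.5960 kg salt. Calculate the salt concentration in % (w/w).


Formula: Conc = salt / (water + salt) * 100
Substituting: Conc = 4.5960 / (119.4170 + 4.5960) * 100
Result: 3.7061 %


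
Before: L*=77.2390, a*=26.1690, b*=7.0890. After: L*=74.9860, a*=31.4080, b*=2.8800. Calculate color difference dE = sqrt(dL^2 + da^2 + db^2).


dL = -2.2530, da = 5.2390, db = -4.2090
dE = sqrt((-2.2530)^2 + 5.2390^2 + (-4.2090)^2) = 7.0879


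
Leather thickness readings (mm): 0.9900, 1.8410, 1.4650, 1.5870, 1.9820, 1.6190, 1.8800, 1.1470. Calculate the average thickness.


Formula: Average = sum / n
Substituting: Average = 12.5110 / 8
Result: 1.5639 mm


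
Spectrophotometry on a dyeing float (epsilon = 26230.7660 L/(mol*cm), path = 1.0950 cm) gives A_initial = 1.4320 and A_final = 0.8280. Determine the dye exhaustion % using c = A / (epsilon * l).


c_initial = A_i / (epsilon * l) = 1.4320 / (26230.7660 * 1.0950) = 4.9856e-05 mol/L
c_final = A_f / (epsilon * l) = 0.8280 / (26230.7660 * 1.0950) = 2.8827e-05 mol/L
Exhaustion = (c_initial - c_final) / c_initial * 100 = (4.9856e-05 - 2.8827e-05) / 4.9856e-05 * 100 = 42.1788 %


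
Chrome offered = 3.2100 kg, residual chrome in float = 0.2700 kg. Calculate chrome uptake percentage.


Formula: Uptake = (offered - residual) / offered * 100
Substituting: Uptake = (3.2100 - 0.2700) / 3.2100 * 100
Result: 91.5888 %


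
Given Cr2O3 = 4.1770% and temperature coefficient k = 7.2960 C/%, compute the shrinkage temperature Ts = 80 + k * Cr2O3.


Formula: Ts = 80 + k * Cr2O3
Substituting: Ts = 80 + 7.2960 * 4.1770
Result: 110.4754 C


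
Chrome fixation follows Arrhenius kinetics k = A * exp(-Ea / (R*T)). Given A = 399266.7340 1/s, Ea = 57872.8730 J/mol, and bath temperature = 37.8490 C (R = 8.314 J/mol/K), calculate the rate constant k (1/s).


T_K = T_C + 273.15 = 37.8490 + 273.15 = 310.9990 K
exponent = -Ea / (R * T_K) = -57872.8730 / (8.314 * 310.9990) = -22.3824
k = A * exp(exponent) = 399266.7340 * exp(-22.3824) = 7.5984e-05 1/s


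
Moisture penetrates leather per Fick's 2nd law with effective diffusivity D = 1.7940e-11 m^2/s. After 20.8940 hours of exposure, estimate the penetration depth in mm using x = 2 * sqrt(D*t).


t = 20.8940 hr * 3600 = 75218.4000 s
D * t = 1.7940e-11 * 75218.4000 = 1.3494e-06
x = 2 * sqrt(D*t) = 2 * sqrt(1.3494e-06) = 0.00232329 m = 2.3233 mm


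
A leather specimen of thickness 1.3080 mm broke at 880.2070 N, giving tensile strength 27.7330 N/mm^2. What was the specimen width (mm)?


Formula: w = F / (TS * t)
Substituting: w = 880.2070 / (27.7330 * 1.3080)
Result: 24.2650 mm


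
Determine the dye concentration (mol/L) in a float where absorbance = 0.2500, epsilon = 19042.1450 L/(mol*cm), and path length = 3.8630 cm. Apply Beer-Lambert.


Formula: c = A / (epsilon * l)
Substituting: c = 0.2500 / (19042.1450 * 3.8630)
Result: 3.3986e-06 mol/L


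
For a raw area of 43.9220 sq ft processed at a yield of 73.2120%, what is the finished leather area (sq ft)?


Formula: finished = raw * yield / 100
Substituting: finished = 43.9220 * 73.2120 / 100
Result: 32.1562 sq ft


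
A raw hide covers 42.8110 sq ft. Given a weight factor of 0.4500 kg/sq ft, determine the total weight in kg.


Formula: Weight = area * weight_per_sqft
Substituting: Weight = 42.8110 * 0.4500
Result: 19.2649 kg


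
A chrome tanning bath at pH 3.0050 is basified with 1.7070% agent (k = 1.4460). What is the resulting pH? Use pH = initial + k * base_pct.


Formula: pH_final = pH_initial + k * base_pct
Substituting: pH_final = 3.0050 + 1.4460 * 1.7070
Result: 5.4733


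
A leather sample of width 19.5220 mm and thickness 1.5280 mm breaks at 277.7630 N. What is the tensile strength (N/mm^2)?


Formula: TS = force / (width * thickness)
Substituting: TS = 277.7630 / (19.5220 * 1.5280)
Result: 9.3117 N/mm^2


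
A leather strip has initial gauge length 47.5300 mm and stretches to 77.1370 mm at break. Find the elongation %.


Formula: Elongation = (Lf - L0) / L0 * 100
Substituting: Elongation = (77.1370 - 47.5300) / 47.5300 * 100
Result: 62.2912 %


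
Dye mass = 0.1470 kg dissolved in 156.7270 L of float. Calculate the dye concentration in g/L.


Formula: Conc = dye_mass(kg) / volume(L) * 1000
Substituting: Conc = 0.1470 / 156.7270 * 1000
Result: 0.9379 g/L


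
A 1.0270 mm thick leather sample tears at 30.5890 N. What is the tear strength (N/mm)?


Formula: Tear strength = force / thickness
Substituting: Tear strength = 30.5890 / 1.0270
Result: 29.7848 N/mm


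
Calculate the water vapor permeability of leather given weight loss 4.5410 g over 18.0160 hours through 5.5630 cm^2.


Formula: WVP = loss / (area * time)
Substituting: WVP = 4.5410 / (5.5630 * 18.0160)
Result: 0.045309 g/(cm^2*hr)


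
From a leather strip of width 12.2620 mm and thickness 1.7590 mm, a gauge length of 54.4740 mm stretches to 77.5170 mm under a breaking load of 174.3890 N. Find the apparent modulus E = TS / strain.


TS = F / (w * t) = 174.3890 / (12.2620 * 1.7590) = 8.0852 N/mm^2
strain = (Lf - L0) / L0 = (77.5170 - 54.4740) / 54.4740 = 0.4230
E = TS / strain = 8.0852 / 0.4230 = 19.1136 N/mm^2


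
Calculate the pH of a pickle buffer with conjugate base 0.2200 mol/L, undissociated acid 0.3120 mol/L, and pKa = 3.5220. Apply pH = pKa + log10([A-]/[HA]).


ratio = [A-] / [HA] = 0.2200 / 0.3120 = 0.7051
log10(ratio) = -0.1517
pH = pKa + log10(ratio) = 3.5220 - 0.1517 = 3.3703


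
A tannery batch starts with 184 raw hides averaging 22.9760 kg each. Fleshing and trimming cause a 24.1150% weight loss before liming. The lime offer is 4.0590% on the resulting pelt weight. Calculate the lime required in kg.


Total_raw = N * avg_wt = 184 * 22.9760 = 4227.5840 kg
Substrate = Total_raw * (1 - loss/100) = 4227.5840 * (1 - 24.1150/100) = 3208.1021 kg
Lime = Substrate * pct / 100 = 3208.1021 * 4.0590 / 100 = 130.2169 kg


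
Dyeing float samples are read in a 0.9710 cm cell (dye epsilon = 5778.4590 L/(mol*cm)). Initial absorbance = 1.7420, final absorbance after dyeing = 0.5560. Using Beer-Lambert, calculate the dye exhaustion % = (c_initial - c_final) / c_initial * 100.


c_initial = A_i / (epsilon * l) = 1.7420 / (5778.4590 * 0.9710) = 3.1047e-04 mol/L
c_final = A_f / (epsilon * l) = 0.5560 / (5778.4590 * 0.9710) = 9.9093e-05 mol/L
Exhaustion = (c_initial - c_final) / c_initial * 100 = (3.1047e-04 - 9.9093e-05) / 3.1047e-04 * 100 = 68.0827 %


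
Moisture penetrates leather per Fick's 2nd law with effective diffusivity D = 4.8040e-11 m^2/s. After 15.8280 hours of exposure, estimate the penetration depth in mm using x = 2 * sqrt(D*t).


t = 15.8280 hr * 3600 = 56980.8000 s
D * t = 4.8040e-11 * 56980.8000 = 2.7374e-06
x = 2 * sqrt(D*t) = 2 * sqrt(2.7374e-06) = 0.00330899 m = 3.3090 mm


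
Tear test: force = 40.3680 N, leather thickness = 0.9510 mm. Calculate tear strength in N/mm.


Formula: Tear strength = force / thickness
Substituting: Tear strength = 40.3680 / 0.9510
Result: 42.4479 N/mm


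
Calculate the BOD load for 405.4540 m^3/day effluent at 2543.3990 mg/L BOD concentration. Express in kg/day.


Formula: BOD_load = volume * conc / 1000
Substituting: BOD_load = 405.4540 * 2543.3990 / 1000
Result: 1031.2313 kg/day


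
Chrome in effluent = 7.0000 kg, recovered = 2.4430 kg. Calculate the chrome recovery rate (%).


Formula: Recovery = recovered / input * 100
Substituting: Recovery = 2.4430 / 7.0000 * 100
Result: 34.9000 %


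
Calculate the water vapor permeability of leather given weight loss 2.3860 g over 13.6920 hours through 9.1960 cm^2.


Formula: WVP = loss / (area * time)
Substituting: WVP = 2.3860 / (9.1960 * 13.6920)
Result: 0.0189498 g/(cm^2*hr)


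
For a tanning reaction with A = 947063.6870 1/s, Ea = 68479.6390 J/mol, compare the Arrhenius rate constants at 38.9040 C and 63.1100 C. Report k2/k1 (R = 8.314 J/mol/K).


T1 = 38.9040 + 273.15 = 312.0540 K; T2 = 63.1100 + 273.15 = 336.2600 K
k1 = A * exp(-Ea/(R*T1)) = 947063.6870 * exp(-68479.6390/(8.314*312.0540)) = 3.2597e-06 1/s
k2 = A * exp(-Ea/(R*T2)) = 947063.6870 * exp(-68479.6390/(8.314*336.2600)) = 2.1795e-05 1/s
k2/k1 = 2.1795e-05 / 3.2597e-06 = 6.6864


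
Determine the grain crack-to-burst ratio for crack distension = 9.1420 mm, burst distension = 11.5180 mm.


Formula: Ratio = crack / burst
Substituting: Ratio = 9.1420 / 11.5180
Result: 0.7937


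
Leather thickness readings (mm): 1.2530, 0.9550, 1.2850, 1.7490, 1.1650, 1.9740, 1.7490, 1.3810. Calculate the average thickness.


Formula: Average = sum / n
Substituting: Average = 11.5110 / 8
Result: 1.4389 mm


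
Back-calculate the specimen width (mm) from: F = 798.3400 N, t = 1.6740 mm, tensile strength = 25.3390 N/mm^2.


Formula: w = F / (TS * t)
Substituting: w = 798.3400 / (25.3390 * 1.6740)
Result: 18.8210 mm


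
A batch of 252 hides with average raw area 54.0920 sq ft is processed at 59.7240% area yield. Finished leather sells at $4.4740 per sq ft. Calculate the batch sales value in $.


Raw_total = N * avg_area = 252 * 54.0920 = 13631.1840 sq ft
Finished = Raw_total * yield / 100 = 13631.1840 * 59.7240 / 100 = 8141.0883 sq ft
Value = Finished * price = 8141.0883 * 4.4740 = 36423.2292 $


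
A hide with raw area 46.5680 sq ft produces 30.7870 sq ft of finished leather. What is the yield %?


Formula: Yield = finished / raw * 100
Substituting: Yield = 30.7870 / 46.5680 * 100
Result: 66.1119 %


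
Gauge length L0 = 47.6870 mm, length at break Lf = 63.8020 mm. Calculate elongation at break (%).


Formula: Elongation = (Lf - L0) / L0 * 100
Substituting: Elongation = (63.8020 - 47.6870) / 47.6870 * 100
Result: 33.7933 %


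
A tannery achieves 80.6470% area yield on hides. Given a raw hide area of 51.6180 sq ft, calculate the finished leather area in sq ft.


Formula: finished = raw * yield / 100
Substituting: finished = 51.6180 * 80.6470 / 100
Result: 41.6284 sq ft


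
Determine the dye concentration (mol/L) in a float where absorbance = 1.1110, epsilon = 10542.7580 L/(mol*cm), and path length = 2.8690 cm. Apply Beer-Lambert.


Formula: c = A / (epsilon * l)
Substituting: c = 1.1110 / (10542.7580 * 2.8690)
Result: 3.6731e-05 mol/L


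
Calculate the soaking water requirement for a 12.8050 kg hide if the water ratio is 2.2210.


Formula: Water = hide_weight * ratio
Substituting: Water = 12.8050 * 2.2210
Result: 28.4399 kg


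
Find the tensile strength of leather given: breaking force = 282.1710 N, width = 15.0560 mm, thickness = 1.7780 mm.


Formula: TS = force / (width * thickness)
Substituting: TS = 282.1710 / (15.0560 * 1.7780)
Result: 10.5407 N/mm^2


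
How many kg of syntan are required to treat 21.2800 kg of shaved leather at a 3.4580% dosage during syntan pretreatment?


Formula: Syntan = substrate * pct / 100
Substituting: Syntan = 21.2800 * 3.4580 / 100
Result: 0.7359 kg


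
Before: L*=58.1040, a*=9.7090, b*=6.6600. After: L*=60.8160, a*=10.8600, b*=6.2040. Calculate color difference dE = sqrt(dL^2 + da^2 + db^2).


dL = 2.7120, da = 1.1510, db = -0.4560
dE = sqrt(2.7120^2 + 1.1510^2 + (-0.4560)^2) = 2.9812


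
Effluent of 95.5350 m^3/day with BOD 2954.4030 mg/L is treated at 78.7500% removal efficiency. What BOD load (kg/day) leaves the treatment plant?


Load_in = volume * conc / 1000 = 95.5350 * 2954.4030 / 1000 = 282.2489 kg/day
Removed = Load_in * eff / 100 = 282.2489 * 78.7500 / 100 = 222.2710 kg/day
Load_out = Load_in - Removed = 282.2489 - 222.2710 = 59.9779 kg/day


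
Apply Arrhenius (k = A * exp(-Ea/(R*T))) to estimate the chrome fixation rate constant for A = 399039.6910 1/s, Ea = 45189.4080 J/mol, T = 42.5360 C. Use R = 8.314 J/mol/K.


T_K = T_C + 273.15 = 42.5360 + 273.15 = 315.6860 K
exponent = -Ea / (R * T_K) = -45189.4080 / (8.314 * 315.6860) = -17.2175
k = A * exp(exponent) = 399039.6910 * exp(-17.2175) = 0.0132902 1/s


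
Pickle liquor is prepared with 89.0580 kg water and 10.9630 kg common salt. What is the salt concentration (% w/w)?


Formula: Conc = salt / (water + salt) * 100
Substituting: Conc = 10.9630 / (89.0580 + 10.9630) * 100
Result: 10.9607 %


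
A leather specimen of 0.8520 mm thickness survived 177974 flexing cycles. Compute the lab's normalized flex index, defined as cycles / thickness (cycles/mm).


Formula: Index = cycles / thickness
Substituting: Index = 177974 / 0.8520
Result: 208889.6714 cycles/mm


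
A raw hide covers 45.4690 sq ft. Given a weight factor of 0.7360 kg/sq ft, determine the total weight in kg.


Formula: Weight = area * weight_per_sqft
Substituting: Weight = 45.4690 * 0.7360
Result: 33.4652 kg


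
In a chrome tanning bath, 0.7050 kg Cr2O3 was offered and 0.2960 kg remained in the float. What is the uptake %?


Formula: Uptake = (offered - residual) / offered * 100
Substituting: Uptake = (0.7050 - 0.2960) / 0.7050 * 100
Result: 58.0142 %


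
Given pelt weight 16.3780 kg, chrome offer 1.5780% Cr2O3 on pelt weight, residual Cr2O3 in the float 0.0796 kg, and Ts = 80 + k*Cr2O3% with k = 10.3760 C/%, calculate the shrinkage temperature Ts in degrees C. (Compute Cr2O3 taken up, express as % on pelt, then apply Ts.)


Offered = pelt * offer_pct / 100 = 16.3780 * 1.5780 / 100 = 0.2584 kg
Uptake = offered - residual = 0.2584 - 0.0796 = 0.1788 kg
Cr2O3% on pelt = uptake / pelt * 100 = 0.1788 / 16.3780 * 100 = 1.0920 %
Ts = 80 + k * Cr2O3% = 80 + 10.3760 * 1.0920 = 91.3304 C


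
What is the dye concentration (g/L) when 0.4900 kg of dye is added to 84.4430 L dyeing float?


Formula: Conc = dye_mass(kg) / volume(L) * 1000
Substituting: Conc = 0.4900 / 84.4430 * 1000
Result: 5.8027 g/L


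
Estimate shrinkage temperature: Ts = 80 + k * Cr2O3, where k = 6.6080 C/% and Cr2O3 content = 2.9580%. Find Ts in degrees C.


Formula: Ts = 80 + k * Cr2O3
Substituting: Ts = 80 + 6.6080 * 2.9580
Result: 99.5465 C


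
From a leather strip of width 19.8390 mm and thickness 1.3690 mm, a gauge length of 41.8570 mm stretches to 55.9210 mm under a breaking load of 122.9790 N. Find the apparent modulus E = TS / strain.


TS = F / (w * t) = 122.9790 / (19.8390 * 1.3690) = 4.5280 N/mm^2
strain = (Lf - L0) / L0 = (55.9210 - 41.8570) / 41.8570 = 0.3360
E = TS / strain = 4.5280 / 0.3360 = 13.4762 N/mm^2


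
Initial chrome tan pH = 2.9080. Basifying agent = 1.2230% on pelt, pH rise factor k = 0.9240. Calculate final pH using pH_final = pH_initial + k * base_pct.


Formula: pH_final = pH_initial + k * base_pct
Substituting: pH_final = 2.9080 + 0.9240 * 1.2230
Result: 4.0381


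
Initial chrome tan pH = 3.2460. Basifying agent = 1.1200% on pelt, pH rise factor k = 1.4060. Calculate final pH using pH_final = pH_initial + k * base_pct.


Formula: pH_final = pH_initial + k * base_pct
Substituting: pH_final = 3.2460 + 1.4060 * 1.1200
Result: 4.8207


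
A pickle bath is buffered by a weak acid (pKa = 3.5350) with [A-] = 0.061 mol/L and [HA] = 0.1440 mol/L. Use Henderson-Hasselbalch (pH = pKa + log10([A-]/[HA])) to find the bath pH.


ratio = [A-] / [HA] = 0.061 / 0.1440 = 0.4236
log10(ratio) = -0.3730
pH = pKa + log10(ratio) = 3.5350 - 0.3730 = 3.1620


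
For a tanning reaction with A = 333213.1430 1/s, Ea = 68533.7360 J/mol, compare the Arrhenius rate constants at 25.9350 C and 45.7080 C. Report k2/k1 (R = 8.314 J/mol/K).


T1 = 25.9350 + 273.15 = 299.0850 K; T2 = 45.7080 + 273.15 = 318.8580 K
k1 = A * exp(-Ea/(R*T1)) = 333213.1430 * exp(-68533.7360/(8.314*299.0850)) = 3.5727e-07 1/s
k2 = A * exp(-Ea/(R*T2)) = 333213.1430 * exp(-68533.7360/(8.314*318.8580)) = 1.9736e-06 1/s
k2/k1 = 1.9736e-06 / 3.5727e-07 = 5.5242


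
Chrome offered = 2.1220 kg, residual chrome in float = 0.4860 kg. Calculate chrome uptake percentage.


Formula: Uptake = (offered - residual) / offered * 100
Substituting: Uptake = (2.1220 - 0.4860) / 2.1220 * 100
Result: 77.0971 %


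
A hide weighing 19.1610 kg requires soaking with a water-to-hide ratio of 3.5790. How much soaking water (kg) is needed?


Formula: Water = hide_weight * ratio
Substituting: Water = 19.1610 * 3.5790
Result: 68.5772 kg


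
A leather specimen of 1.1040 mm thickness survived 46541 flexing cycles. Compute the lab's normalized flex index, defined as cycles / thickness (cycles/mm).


Formula: Index = cycles / thickness
Substituting: Index = 46541 / 1.1040
Result: 42156.7029 cycles/mm


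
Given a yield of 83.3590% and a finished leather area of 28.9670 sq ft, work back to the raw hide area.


Formula: raw = finished * 100 / yield
Substituting: raw = 28.9670 * 100 / 83.3590
Result: 34.7497 sq ft


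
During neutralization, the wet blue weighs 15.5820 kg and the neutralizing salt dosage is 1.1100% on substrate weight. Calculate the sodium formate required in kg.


Formula: Neutralizer = substrate * pct / 100
Substituting: Neutralizer = 15.5820 * 1.1100 / 100
Result: 0.1730 kg


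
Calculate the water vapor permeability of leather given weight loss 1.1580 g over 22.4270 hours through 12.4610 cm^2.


Formula: WVP = loss / (area * time)
Substituting: WVP = 1.1580 / (12.4610 * 22.4270)
Result: 0.00414366 g/(cm^2*hr)


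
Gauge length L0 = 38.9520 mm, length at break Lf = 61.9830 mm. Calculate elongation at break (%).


Formula: Elongation = (Lf - L0) / L0 * 100
Substituting: Elongation = (61.9830 - 38.9520) / 38.9520 * 100
Result: 59.1266 %


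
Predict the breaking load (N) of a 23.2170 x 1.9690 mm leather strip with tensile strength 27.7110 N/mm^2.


Formula: F = TS * w * t
Substituting: F = 27.7110 * 23.2170 * 1.9690
Result: 1266.7882 N


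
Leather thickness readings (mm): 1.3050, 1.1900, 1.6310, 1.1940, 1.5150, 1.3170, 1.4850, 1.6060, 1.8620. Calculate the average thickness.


Formula: Average = sum / n
Substituting: Average = 13.1050 / 9
Result: 1.4561 mm


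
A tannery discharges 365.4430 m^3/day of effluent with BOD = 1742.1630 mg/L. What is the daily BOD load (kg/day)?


Formula: BOD_load = volume * conc / 1000
Substituting: BOD_load = 365.4430 * 1742.1630 / 1000
Result: 636.6613 kg/day


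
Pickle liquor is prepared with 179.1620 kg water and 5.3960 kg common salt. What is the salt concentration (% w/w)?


Formula: Conc = salt / (water + salt) * 100
Substituting: Conc = 5.3960 / (179.1620 + 5.3960) * 100
Result: 2.9237 %


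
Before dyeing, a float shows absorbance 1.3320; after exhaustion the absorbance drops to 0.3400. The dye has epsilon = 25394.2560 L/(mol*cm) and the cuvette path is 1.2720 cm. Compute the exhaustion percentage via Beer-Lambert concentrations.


c_initial = A_i / (epsilon * l) = 1.3320 / (25394.2560 * 1.2720) = 4.1236e-05 mol/L
c_final = A_f / (epsilon * l) = 0.3400 / (25394.2560 * 1.2720) = 1.0526e-05 mol/L
Exhaustion = (c_initial - c_final) / c_initial * 100 = (4.1236e-05 - 1.0526e-05) / 4.1236e-05 * 100 = 74.4745 %


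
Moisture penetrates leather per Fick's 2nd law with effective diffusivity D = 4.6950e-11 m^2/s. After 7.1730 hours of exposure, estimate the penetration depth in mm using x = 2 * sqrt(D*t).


t = 7.1730 hr * 3600 = 25822.8000 s
D * t = 4.6950e-11 * 25822.8000 = 1.2124e-06
x = 2 * sqrt(D*t) = 2 * sqrt(1.2124e-06) = 0.00220216 m = 2.2022 mm


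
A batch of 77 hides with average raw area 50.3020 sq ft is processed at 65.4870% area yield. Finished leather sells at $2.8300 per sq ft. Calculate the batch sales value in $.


Raw_total = N * avg_area = 77 * 50.3020 = 3873.2540 sq ft
Finished = Raw_total * yield / 100 = 3873.2540 * 65.4870 / 100 = 2536.4778 sq ft
Value = Finished * price = 2536.4778 * 2.8300 = 7178.2323 $


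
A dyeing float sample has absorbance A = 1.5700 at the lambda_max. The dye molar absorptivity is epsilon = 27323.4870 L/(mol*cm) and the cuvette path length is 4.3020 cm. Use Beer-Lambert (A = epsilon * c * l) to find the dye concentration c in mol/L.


Formula: c = A / (epsilon * l)
Substituting: c = 1.5700 / (27323.4870 * 4.3020)
Result: 1.3357e-05 mol/L


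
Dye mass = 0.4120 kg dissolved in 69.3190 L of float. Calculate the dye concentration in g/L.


Formula: Conc = dye_mass(kg) / volume(L) * 1000
Substituting: Conc = 0.4120 / 69.3190 * 1000
Result: 5.9435 g/L


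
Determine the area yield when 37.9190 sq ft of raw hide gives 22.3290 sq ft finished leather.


Formula: Yield = finished / raw * 100
Substituting: Yield = 22.3290 / 37.9190 * 100
Result: 58.8860 %


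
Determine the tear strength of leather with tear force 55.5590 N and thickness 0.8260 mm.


Formula: Tear strength = force / thickness
Substituting: Tear strength = 55.5590 / 0.8260
Result: 67.2627 N/mm


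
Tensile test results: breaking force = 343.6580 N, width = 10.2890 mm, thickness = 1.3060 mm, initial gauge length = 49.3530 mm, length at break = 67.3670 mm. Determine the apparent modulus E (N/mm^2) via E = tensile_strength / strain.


TS = F / (w * t) = 343.6580 / (10.2890 * 1.3060) = 25.5747 N/mm^2
strain = (Lf - L0) / L0 = (67.3670 - 49.3530) / 49.3530 = 0.3650
E = TS / strain = 25.5747 / 0.3650 = 70.0670 N/mm^2


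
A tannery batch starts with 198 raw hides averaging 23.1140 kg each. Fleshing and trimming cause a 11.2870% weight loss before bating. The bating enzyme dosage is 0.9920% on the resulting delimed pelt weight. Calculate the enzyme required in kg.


Total_raw = N * avg_wt = 198 * 23.1140 = 4576.5720 kg
Substrate = Total_raw * (1 - loss/100) = 4576.5720 * (1 - 11.2870/100) = 4060.0143 kg
Enzyme = Substrate * pct / 100 = 4060.0143 * 0.9920 / 100 = 40.2753 kg


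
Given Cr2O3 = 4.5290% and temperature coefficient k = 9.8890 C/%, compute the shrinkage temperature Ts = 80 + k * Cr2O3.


Formula: Ts = 80 + k * Cr2O3
Substituting: Ts = 80 + 9.8890 * 4.5290
Result: 124.7873 C


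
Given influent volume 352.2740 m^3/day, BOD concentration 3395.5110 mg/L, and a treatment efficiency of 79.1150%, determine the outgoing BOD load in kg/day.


Load_in = volume * conc / 1000 = 352.2740 * 3395.5110 / 1000 = 1196.1502 kg/day
Removed = Load_in * eff / 100 = 1196.1502 * 79.1150 / 100 = 946.3343 kg/day
Load_out = Load_in - Removed = 1196.1502 - 946.3343 = 249.8160 kg/day


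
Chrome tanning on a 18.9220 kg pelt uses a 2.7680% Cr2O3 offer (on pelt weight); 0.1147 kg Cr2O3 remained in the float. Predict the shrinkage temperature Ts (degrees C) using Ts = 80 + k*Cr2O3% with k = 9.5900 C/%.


Offered = pelt * offer_pct / 100 = 18.9220 * 2.7680 / 100 = 0.5238 kg
Uptake = offered - residual = 0.5238 - 0.1147 = 0.4091 kg
Cr2O3% on pelt = uptake / pelt * 100 = 0.4091 / 18.9220 * 100 = 2.1618 %
Ts = 80 + k * Cr2O3% = 80 + 9.5900 * 2.1618 = 100.7319 C


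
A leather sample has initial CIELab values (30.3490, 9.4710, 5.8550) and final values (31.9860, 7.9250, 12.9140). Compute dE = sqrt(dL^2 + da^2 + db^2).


dL = 1.6370, da = -1.5460, db = 7.0590
dE = sqrt(1.6370^2 + (-1.5460)^2 + 7.0590^2) = 7.4094


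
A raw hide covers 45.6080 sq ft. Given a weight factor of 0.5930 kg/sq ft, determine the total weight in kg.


Formula: Weight = area * weight_per_sqft
Substituting: Weight = 45.6080 * 0.5930
Result: 27.0455 kg


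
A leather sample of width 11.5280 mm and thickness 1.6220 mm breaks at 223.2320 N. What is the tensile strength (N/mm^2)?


Formula: TS = force / (width * thickness)
Substituting: TS = 223.2320 / (11.5280 * 1.6220)
Result: 11.9386 N/mm^2


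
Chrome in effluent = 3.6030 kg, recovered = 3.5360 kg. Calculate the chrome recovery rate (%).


Formula: Recovery = recovered / input * 100
Substituting: Recovery = 3.5360 / 3.6030 * 100
Result: 98.1404 %


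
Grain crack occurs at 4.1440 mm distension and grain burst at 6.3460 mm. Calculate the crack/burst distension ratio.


Formula: Ratio = crack / burst
Substituting: Ratio = 4.1440 / 6.3460
Result: 0.6530


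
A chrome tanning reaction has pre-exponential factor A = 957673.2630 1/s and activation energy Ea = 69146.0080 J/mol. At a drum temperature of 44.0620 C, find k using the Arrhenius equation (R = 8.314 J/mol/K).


T_K = T_C + 273.15 = 44.0620 + 273.15 = 317.2120 K
exponent = -Ea / (R * T_K) = -69146.0080 / (8.314 * 317.2120) = -26.2185
k = A * exp(exponent) = 957673.2630 * exp(-26.2185) = 3.9326e-06 1/s


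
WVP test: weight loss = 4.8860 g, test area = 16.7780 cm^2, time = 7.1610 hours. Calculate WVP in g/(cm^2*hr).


Formula: WVP = loss / (area * time)
Substituting: WVP = 4.8860 / (16.7780 * 7.1610)
Result: 0.0406668 g/(cm^2*hr)


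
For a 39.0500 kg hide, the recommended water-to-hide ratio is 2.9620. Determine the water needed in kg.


Formula: Water = hide_weight * ratio
Substituting: Water = 39.0500 * 2.9620
Result: 115.6661 kg


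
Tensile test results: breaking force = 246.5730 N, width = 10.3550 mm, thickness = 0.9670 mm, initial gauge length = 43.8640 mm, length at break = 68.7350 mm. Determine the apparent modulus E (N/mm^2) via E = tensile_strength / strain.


TS = F / (w * t) = 246.5730 / (10.3550 * 0.9670) = 24.6246 N/mm^2
strain = (Lf - L0) / L0 = (68.7350 - 43.8640) / 43.8640 = 0.5670
E = TS / strain = 24.6246 / 0.5670 = 43.4294 N/mm^2


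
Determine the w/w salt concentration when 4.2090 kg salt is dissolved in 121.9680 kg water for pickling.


Formula: Conc = salt / (water + salt) * 100
Substituting: Conc = 4.2090 / (121.9680 + 4.2090) * 100
Result: 3.3358 %


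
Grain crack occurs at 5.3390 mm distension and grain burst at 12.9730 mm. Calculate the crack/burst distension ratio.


Formula: Ratio = crack / burst
Substituting: Ratio = 5.3390 / 12.9730
Result: 0.4115


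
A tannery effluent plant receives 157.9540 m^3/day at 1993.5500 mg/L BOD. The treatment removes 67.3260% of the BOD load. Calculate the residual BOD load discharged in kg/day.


Load_in = volume * conc / 1000 = 157.9540 * 1993.5500 / 1000 = 314.8892 kg/day
Removed = Load_in * eff / 100 = 314.8892 * 67.3260 / 100 = 212.0023 kg/day
Load_out = Load_in - Removed = 314.8892 - 212.0023 = 102.8869 kg/day


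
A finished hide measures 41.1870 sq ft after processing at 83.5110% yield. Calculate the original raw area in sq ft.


Formula: raw = finished * 100 / yield
Substituting: raw = 41.1870 * 100 / 83.5110
Result: 49.3193 sq ft


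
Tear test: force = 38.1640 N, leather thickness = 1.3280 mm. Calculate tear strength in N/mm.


Formula: Tear strength = force / thickness
Substituting: Tear strength = 38.1640 / 1.3280
Result: 28.7380 N/mm


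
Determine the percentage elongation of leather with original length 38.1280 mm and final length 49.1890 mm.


Formula: Elongation = (Lf - L0) / L0 * 100
Substituting: Elongation = (49.1890 - 38.1280) / 38.1280 * 100
Result: 29.0102 %


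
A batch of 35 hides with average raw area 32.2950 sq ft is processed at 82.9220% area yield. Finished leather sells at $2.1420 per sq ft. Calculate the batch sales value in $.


Raw_total = N * avg_area = 35 * 32.2950 = 1130.3250 sq ft
Finished = Raw_total * yield / 100 = 1130.3250 * 82.9220 / 100 = 937.2881 sq ft
Value = Finished * price = 937.2881 * 2.1420 = 2007.6711 $


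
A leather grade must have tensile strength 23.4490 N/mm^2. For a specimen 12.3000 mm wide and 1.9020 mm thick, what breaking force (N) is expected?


Formula: F = TS * w * t
Substituting: F = 23.4490 * 12.3000 * 1.9020
Result: 548.5800 N


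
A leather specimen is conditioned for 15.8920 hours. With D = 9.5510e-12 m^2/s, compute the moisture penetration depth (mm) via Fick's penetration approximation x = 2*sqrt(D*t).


t = 15.8920 hr * 3600 = 57211.2000 s
D * t = 9.5510e-12 * 57211.2000 = 5.4642e-07
x = 2 * sqrt(D*t) = 2 * sqrt(5.4642e-07) = 0.00147841 m = 1.4784 mm


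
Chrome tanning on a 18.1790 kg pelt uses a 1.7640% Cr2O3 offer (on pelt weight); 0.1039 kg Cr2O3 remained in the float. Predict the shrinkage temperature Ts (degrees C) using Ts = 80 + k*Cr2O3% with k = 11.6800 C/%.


Offered = pelt * offer_pct / 100 = 18.1790 * 1.7640 / 100 = 0.3207 kg
Uptake = offered - residual = 0.3207 - 0.1039 = 0.2168 kg
Cr2O3% on pelt = uptake / pelt * 100 = 0.2168 / 18.1790 * 100 = 1.1925 %
Ts = 80 + k * Cr2O3% = 80 + 11.6800 * 1.1925 = 93.9279 C


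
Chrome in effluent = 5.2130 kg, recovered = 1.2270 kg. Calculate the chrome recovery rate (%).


Formula: Recovery = recovered / input * 100
Substituting: Recovery = 1.2270 / 5.2130 * 100
Result: 23.5373 %


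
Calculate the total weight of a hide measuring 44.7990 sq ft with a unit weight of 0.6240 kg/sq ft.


Formula: Weight = area * weight_per_sqft
Substituting: Weight = 44.7990 * 0.6240
Result: 27.9546 kg


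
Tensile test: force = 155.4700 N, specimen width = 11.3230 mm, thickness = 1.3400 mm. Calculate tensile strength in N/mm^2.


Formula: TS = force / (width * thickness)
Substituting: TS = 155.4700 / (11.3230 * 1.3400)
Result: 10.2466 N/mm^2


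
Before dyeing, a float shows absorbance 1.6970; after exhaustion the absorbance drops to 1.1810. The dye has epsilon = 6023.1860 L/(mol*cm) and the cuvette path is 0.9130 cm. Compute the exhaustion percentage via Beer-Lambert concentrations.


c_initial = A_i / (epsilon * l) = 1.6970 / (6023.1860 * 0.9130) = 3.0859e-04 mol/L
c_final = A_f / (epsilon * l) = 1.1810 / (6023.1860 * 0.9130) = 2.1476e-04 mol/L
Exhaustion = (c_initial - c_final) / c_initial * 100 = (3.0859e-04 - 2.1476e-04) / 3.0859e-04 * 100 = 30.4066 %


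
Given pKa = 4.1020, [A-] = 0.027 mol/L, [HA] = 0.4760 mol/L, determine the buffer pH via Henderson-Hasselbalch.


ratio = [A-] / [HA] = 0.027 / 0.4760 = 0.0567227
log10(ratio) = -1.2462
pH = pKa + log10(ratio) = 4.1020 - 1.2462 = 2.8558


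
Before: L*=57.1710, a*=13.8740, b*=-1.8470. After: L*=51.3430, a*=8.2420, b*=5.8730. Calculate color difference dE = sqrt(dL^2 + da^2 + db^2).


dL = -5.8280, da = -5.6320, db = 7.7200
dE = sqrt((-5.8280)^2 + (-5.6320)^2 + 7.7200^2) = 11.1930


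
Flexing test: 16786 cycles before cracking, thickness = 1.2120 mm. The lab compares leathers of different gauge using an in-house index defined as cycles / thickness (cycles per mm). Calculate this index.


Formula: Index = cycles / thickness
Substituting: Index = 16786 / 1.2120
Result: 13849.8350 cycles/mm


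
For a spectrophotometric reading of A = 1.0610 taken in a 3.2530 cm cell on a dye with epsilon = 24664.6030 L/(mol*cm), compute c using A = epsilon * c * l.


Formula: c = A / (epsilon * l)
Substituting: c = 1.0610 / (24664.6030 * 3.2530)
Result: 1.3224e-05 mol/L


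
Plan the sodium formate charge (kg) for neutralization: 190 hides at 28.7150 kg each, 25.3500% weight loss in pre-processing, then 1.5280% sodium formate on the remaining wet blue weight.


Total_raw = N * avg_wt = 190 * 28.7150 = 5455.8500 kg
Substrate = Total_raw * (1 - loss/100) = 5455.8500 * (1 - 25.3500/100) = 4072.7920 kg
Neutralizer = Substrate * pct / 100 = 4072.7920 * 1.5280 / 100 = 62.2323 kg


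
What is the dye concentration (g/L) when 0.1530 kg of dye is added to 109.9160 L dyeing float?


Formula: Conc = dye_mass(kg) / volume(L) * 1000
Substituting: Conc = 0.1530 / 109.9160 * 1000
Result: 1.3920 g/L


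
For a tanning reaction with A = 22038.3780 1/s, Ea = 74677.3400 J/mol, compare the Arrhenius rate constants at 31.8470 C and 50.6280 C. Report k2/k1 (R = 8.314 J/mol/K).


T1 = 31.8470 + 273.15 = 304.9970 K; T2 = 50.6280 + 273.15 = 323.7780 K
k1 = A * exp(-Ea/(R*T1)) = 22038.3780 * exp(-74677.3400/(8.314*304.9970)) = 3.5749e-09 1/s
k2 = A * exp(-Ea/(R*T2)) = 22038.3780 * exp(-74677.3400/(8.314*323.7780)) = 1.9731e-08 1/s
k2/k1 = 1.9731e-08 / 3.5749e-09 = 5.5194


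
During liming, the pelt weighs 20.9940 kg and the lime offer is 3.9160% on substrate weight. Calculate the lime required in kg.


Formula: Lime = substrate * pct / 100
Substituting: Lime = 20.9940 * 3.9160 / 100
Result: 0.8221 kg
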